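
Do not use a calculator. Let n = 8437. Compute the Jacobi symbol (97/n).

1

Reciprocity: 97 ≡ 1 and 8437 ≡ 1 (mod 4), so (97/8437) = +(8437/97).
Reduce top mod 97: now compute (95/97).
Reciprocity: 95 ≡ 3 and 97 ≡ 1 (mod 4), so (95/97) = +(97/95).
Reduce top mod 95: now compute (2/95).
Pull out 2: since 95 ≡ 7 (mod 8), (2/95) = +1.
Reached (1/95) = 1. Collecting the sign flips along the way, the symbol is +1.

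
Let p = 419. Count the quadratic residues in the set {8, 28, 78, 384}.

1

(8/419) = -1 → non-residue.
(28/419) = +1 → QR.
(78/419) = -1 → non-residue.
(384/419) = -1 → non-residue.
Total quadratic residues among the 4: 1.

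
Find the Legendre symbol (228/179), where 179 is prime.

First reduce: 228 ≡ 49 (mod 179).
Reciprocity: 49 ≡ 1 and 179 ≡ 3 (mod 4), so (49/179) = +(179/49).
Reduce top mod 49: now compute (32/49).
Pull out 2^5: since 49 ≡ 1 (mod 8), (2/49) = +1, so (2/49)^5 = +1.
Reached (1/49) = 1. Collecting the sign flips along the way, the symbol is +1.

1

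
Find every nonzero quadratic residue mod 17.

Square k = 1,…,8 (k and 17−k give the same square):
1²=1, 2²=4, 3²=9, 4²=16, 5²≡8, 6²≡2, 7²≡15, 8²≡13 (mod 17).
So the quadratic residues mod 17 are {1, 2, 4, 8, 9, 13, 15, 16}.

1, 2, 4, 8, 9, 13, 15, 16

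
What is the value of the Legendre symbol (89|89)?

0

First reduce: 89 ≡ 0 (mod 89).
Top reduces to 0: gcd > 1, so the symbol is 0.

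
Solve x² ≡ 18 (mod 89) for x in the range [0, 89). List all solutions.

14, 75

89 ≡ 1 (mod 4), so we find a root by search.
Trying successive values, 14² = 196 ≡ 18 (mod 89). The other root is 89 − 14 = 75.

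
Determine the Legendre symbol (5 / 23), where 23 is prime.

-1

Euler's criterion: (5/23) ≡ 5^11 (mod 23).
5^2 ≡ 2 (mod 23)
5^4 ≡ 4 (mod 23)
5^8 ≡ 16 (mod 23)
5^11 = 5^(8+2+1) ≡ 22 (mod 23).
Result is 22 ≡ −1, so (5/23) = −1.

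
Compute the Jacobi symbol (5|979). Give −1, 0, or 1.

Reciprocity: 5 ≡ 1 and 979 ≡ 3 (mod 4), so (5/979) = +(979/5).
Reduce top mod 5: now compute (4/5).
Pull out 2^2: since 5 ≡ 5 (mod 8), (2/5) = -1, so (2/5)^2 = +1.
Reached (1/5) = 1. Collecting the sign flips along the way, the symbol is +1.

1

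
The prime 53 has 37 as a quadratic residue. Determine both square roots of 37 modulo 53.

14, 39

53 ≡ 1 (mod 4), so we find a root by search.
Trying successive values, 14² = 196 ≡ 37 (mod 53). The other root is 53 − 14 = 39.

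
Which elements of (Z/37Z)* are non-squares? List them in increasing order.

2,5,6,8,13,14,15,17,18,19,20,22,23,24,29,31,32,35

Square k = 1,…,18 (k and 37−k give the same square):
1²=1, 2²=4, 3²=9, 4²=16, 5²=25, 6²=36, 7²≡12, 8²≡27, 9²≡7, 10²≡26, 11²≡10, 12²≡33, 13²≡21, 14²≡11, 15²≡3, 16²≡34, 17²≡30, 18²≡28 (mod 37).
The residues are {1, 3, 4, 7, 9, 10, 11, 12, 16, 21, 25, 26, 27, 28, 30, 33, 34, 36}; the non-residues are the remaining 18 nonzero classes.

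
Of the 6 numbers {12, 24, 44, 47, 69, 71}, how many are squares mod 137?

(12/137) = -1 → non-residue.
(24/137) = -1 → non-residue.
(44/137) = +1 → QR.
(47/137) = -1 → non-residue.
(69/137) = +1 → QR.
(71/137) = -1 → non-residue.
Total quadratic residues among the 6: 2.

2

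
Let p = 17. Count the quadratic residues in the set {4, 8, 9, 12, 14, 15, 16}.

5

(4/17) = +1 → QR.
(8/17) = +1 → QR.
(9/17) = +1 → QR.
(12/17) = -1 → non-residue.
(14/17) = -1 → non-residue.
(15/17) = +1 → QR.
(16/17) = +1 → QR.
Total quadratic residues among the 7: 5.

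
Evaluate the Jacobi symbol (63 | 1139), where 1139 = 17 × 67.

Reciprocity: 63 ≡ 3 and 1139 ≡ 3 (mod 4), so (63/1139) = −(1139/63).
Reduce top mod 63: now compute (5/63).
Reciprocity: 5 ≡ 1 and 63 ≡ 3 (mod 4), so (5/63) = +(63/5).
Reduce top mod 5: now compute (3/5).
Reciprocity: 3 ≡ 3 and 5 ≡ 1 (mod 4), so (3/5) = +(5/3).
Reduce top mod 3: now compute (2/3).
Pull out 2: since 3 ≡ 3 (mod 8), (2/3) = -1.
Reached (1/3) = 1. Collecting the sign flips along the way, the symbol is +1.

1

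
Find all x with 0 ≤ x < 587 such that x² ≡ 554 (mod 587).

Since 587 ≡ 3 (mod 4), a square root of 554 is 554^((587+1)/4) = 554^147 mod 587.
Repeated squaring: 554^2≡502, 554^4≡181, 554^8≡476, 554^16≡581, 554^32≡36, 554^64≡122, 554^128≡209 (mod 587).
554^147 = 554^(128+16+2+1) ≡ 421 (mod 587).
Check: 421² = 177241 ≡ 554 (mod 587). The two roots are 166 and 421.

166, 421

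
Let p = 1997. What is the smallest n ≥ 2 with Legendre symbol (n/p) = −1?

(2/1997) = −1, so 2 is the smallest positive non-residue mod 1997.

2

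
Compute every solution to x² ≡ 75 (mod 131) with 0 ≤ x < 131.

Since 131 ≡ 3 (mod 4), a square root of 75 is 75^((131+1)/4) = 75^33 mod 131.
Repeated squaring: 75^2≡123, 75^4≡64, 75^8≡35, 75^16≡46, 75^32≡20 (mod 131).
75^33 = 75^(32+1) ≡ 59 (mod 131).
Check: 59² = 3481 ≡ 75 (mod 131). The two roots are 59 and 72.

59, 72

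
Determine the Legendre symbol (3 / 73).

1

Euler's criterion: (3/73) ≡ 3^36 (mod 73).
3^2 ≡ 9 (mod 73)
3^4 ≡ 8 (mod 73)
3^8 ≡ 64 (mod 73)
3^16 ≡ 8 (mod 73)
3^32 ≡ 64 (mod 73)
3^36 = 3^(32+4) ≡ 1 (mod 73).
Result is 1, so (3/73) = 1.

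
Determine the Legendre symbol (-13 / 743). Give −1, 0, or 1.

First reduce: -13 ≡ 730 (mod 743).
Pull out 2: since 743 ≡ 7 (mod 8), (2/743) = +1.
Reciprocity: 365 ≡ 1 and 743 ≡ 3 (mod 4), so (365/743) = +(743/365).
Reduce top mod 365: now compute (13/365).
Reciprocity: 13 ≡ 1 and 365 ≡ 1 (mod 4), so (13/365) = +(365/13).
Reduce top mod 13: now compute (1/13).
Reached (1/13) = 1. Collecting the sign flips along the way, the symbol is +1.

1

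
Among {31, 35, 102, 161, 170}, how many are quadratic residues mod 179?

2

(31/179) = +1 → QR.
(35/179) = -1 → non-residue.
(102/179) = -1 → non-residue.
(161/179) = +1 → QR.
(170/179) = -1 → non-residue.
Total quadratic residues among the 5: 2.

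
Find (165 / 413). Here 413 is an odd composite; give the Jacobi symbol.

-1

Reciprocity: 165 ≡ 1 and 413 ≡ 1 (mod 4), so (165/413) = +(413/165).
Reduce top mod 165: now compute (83/165).
Reciprocity: 83 ≡ 3 and 165 ≡ 1 (mod 4), so (83/165) = +(165/83).
Reduce top mod 83: now compute (82/83).
Pull out 2: since 83 ≡ 3 (mod 8), (2/83) = -1.
Reciprocity: 41 ≡ 1 and 83 ≡ 3 (mod 4), so (41/83) = +(83/41).
Reduce top mod 41: now compute (1/41).
Reached (1/41) = 1. Collecting the sign flips along the way, the symbol is -1.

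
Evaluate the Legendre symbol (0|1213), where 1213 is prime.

0

Top reduces to 0: gcd > 1, so the symbol is 0.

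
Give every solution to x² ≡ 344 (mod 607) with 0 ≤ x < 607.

266, 341

Since 607 ≡ 3 (mod 4), a square root of 344 is 344^((607+1)/4) = 344^152 mod 607.
Repeated squaring: 344^2≡578, 344^4≡234, 344^8≡126, 344^16≡94, 344^32≡338, 344^64≡128, 344^128≡602 (mod 607).
344^152 = 344^(128+16+8) ≡ 266 (mod 607).
Check: 266² = 70756 ≡ 344 (mod 607). The two roots are 266 and 341.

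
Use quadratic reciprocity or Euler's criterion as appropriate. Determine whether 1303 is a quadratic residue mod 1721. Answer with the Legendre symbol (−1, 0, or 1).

1

Reciprocity: 1303 ≡ 3 and 1721 ≡ 1 (mod 4), so (1303/1721) = +(1721/1303).
Reduce top mod 1303: now compute (418/1303).
Pull out 2: since 1303 ≡ 7 (mod 8), (2/1303) = +1.
Reciprocity: 209 ≡ 1 and 1303 ≡ 3 (mod 4), so (209/1303) = +(1303/209).
Reduce top mod 209: now compute (49/209).
Reciprocity: 49 ≡ 1 and 209 ≡ 1 (mod 4), so (49/209) = +(209/49).
Reduce top mod 49: now compute (13/49).
Reciprocity: 13 ≡ 1 and 49 ≡ 1 (mod 4), so (13/49) = +(49/13).
Reduce top mod 13: now compute (10/13).
Pull out 2: since 13 ≡ 5 (mod 8), (2/13) = -1.
Reciprocity: 5 ≡ 1 and 13 ≡ 1 (mod 4), so (5/13) = +(13/5).
Reduce top mod 5: now compute (3/5).
Reciprocity: 3 ≡ 3 and 5 ≡ 1 (mod 4), so (3/5) = +(5/3).
Reduce top mod 3: now compute (2/3).
Pull out 2: since 3 ≡ 3 (mod 8), (2/3) = -1.
Reached (1/3) = 1. Collecting the sign flips along the way, the symbol is +1.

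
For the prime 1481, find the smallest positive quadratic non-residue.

(2/1481) = +1, so 2 is a residue.
(3/1481) = −1, so 3 is the smallest positive non-residue mod 1481.

3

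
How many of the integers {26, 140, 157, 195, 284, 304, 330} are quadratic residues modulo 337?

2

(26/337) = +1 → QR.
(140/337) = -1 → non-residue.
(157/337) = -1 → non-residue.
(195/337) = -1 → non-residue.
(284/337) = -1 → non-residue.
(304/337) = -1 → non-residue.
(330/337) = +1 → QR.
Total quadratic residues among the 7: 2.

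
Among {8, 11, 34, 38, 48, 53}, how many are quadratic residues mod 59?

(8/59) = -1 → non-residue.
(11/59) = -1 → non-residue.
(34/59) = -1 → non-residue.
(38/59) = -1 → non-residue.
(48/59) = +1 → QR.
(53/59) = +1 → QR.
Total quadratic residues among the 6: 2.

2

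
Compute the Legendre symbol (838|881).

Pull out 2: since 881 ≡ 1 (mod 8), (2/881) = +1.
Reciprocity: 419 ≡ 3 and 881 ≡ 1 (mod 4), so (419/881) = +(881/419).
Reduce top mod 419: now compute (43/419).
Reciprocity: 43 ≡ 3 and 419 ≡ 3 (mod 4), so (43/419) = −(419/43).
Reduce top mod 43: now compute (32/43).
Pull out 2^5: since 43 ≡ 3 (mod 8), (2/43) = -1, so (2/43)^5 = -1.
Reached (1/43) = 1. Collecting the sign flips along the way, the symbol is +1.

1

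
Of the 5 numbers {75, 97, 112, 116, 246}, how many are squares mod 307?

(75/307) = -1 → non-residue.
(97/307) = +1 → QR.
(112/307) = +1 → QR.
(116/307) = -1 → non-residue.
(246/307) = +1 → QR.
Total quadratic residues among the 5: 3.

3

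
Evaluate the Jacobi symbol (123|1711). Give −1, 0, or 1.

1

Reciprocity: 123 ≡ 3 and 1711 ≡ 3 (mod 4), so (123/1711) = −(1711/123).
Reduce top mod 123: now compute (112/123).
Pull out 2^4: since 123 ≡ 3 (mod 8), (2/123) = -1, so (2/123)^4 = +1.
Reciprocity: 7 ≡ 3 and 123 ≡ 3 (mod 4), so (7/123) = −(123/7).
Reduce top mod 7: now compute (4/7).
Pull out 2^2: since 7 ≡ 7 (mod 8), (2/7) = +1, so (2/7)^2 = +1.
Reached (1/7) = 1. Collecting the sign flips along the way, the symbol is +1.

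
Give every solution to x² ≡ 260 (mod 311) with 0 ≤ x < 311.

Since 311 ≡ 3 (mod 4), a square root of 260 is 260^((311+1)/4) = 260^78 mod 311.
Repeated squaring: 260^2≡113, 260^4≡18, 260^8≡13, 260^16≡169, 260^32≡260, 260^64≡113 (mod 311).
260^78 = 260^(64+8+4+2) ≡ 169 (mod 311).
Check: 169² = 28561 ≡ 260 (mod 311). The two roots are 142 and 169.

142, 169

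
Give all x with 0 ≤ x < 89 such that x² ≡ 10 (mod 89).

30, 59

89 ≡ 1 (mod 4), so we find a root by search.
Trying successive values, 30² = 900 ≡ 10 (mod 89). The other root is 89 − 30 = 59.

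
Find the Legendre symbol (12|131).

Pull out 2^2: since 131 ≡ 3 (mod 8), (2/131) = -1, so (2/131)^2 = +1.
Reciprocity: 3 ≡ 3 and 131 ≡ 3 (mod 4), so (3/131) = −(131/3).
Reduce top mod 3: now compute (2/3).
Pull out 2: since 3 ≡ 3 (mod 8), (2/3) = -1.
Reached (1/3) = 1. Collecting the sign flips along the way, the symbol is +1.

1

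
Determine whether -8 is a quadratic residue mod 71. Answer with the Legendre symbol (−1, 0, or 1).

-1

Euler's criterion: (-8/71) ≡ 63^35 (mod 71).
63^2 ≡ 64 (mod 71)
63^4 ≡ 49 (mod 71)
63^8 ≡ 58 (mod 71)
63^16 ≡ 27 (mod 71)
63^32 ≡ 19 (mod 71)
63^35 = 63^(32+2+1) ≡ 70 (mod 71).
Result is 70 ≡ −1, so (-8/71) = −1.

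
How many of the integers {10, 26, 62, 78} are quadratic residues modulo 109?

2

(10/109) = -1 → non-residue.
(26/109) = +1 → QR.
(62/109) = -1 → non-residue.
(78/109) = +1 → QR.
Total quadratic residues among the 4: 2.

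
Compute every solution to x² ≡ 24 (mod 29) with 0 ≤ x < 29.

29 ≡ 1 (mod 4), so we find a root by search.
Trying successive values, 13² = 169 ≡ 24 (mod 29). The other root is 29 − 13 = 16.

13, 16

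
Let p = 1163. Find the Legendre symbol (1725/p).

First reduce: 1725 ≡ 562 (mod 1163).
Pull out 2: since 1163 ≡ 3 (mod 8), (2/1163) = -1.
Reciprocity: 281 ≡ 1 and 1163 ≡ 3 (mod 4), so (281/1163) = +(1163/281).
Reduce top mod 281: now compute (39/281).
Reciprocity: 39 ≡ 3 and 281 ≡ 1 (mod 4), so (39/281) = +(281/39).
Reduce top mod 39: now compute (8/39).
Pull out 2^3: since 39 ≡ 7 (mod 8), (2/39) = +1, so (2/39)^3 = +1.
Reached (1/39) = 1. Collecting the sign flips along the way, the symbol is -1.

-1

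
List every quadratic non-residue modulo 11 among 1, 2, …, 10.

Square k = 1,…,5 (k and 11−k give the same square):
1²=1, 2²=4, 3²=9, 4²≡5, 5²≡3 (mod 11).
The residues are {1, 3, 4, 5, 9}; the non-residues are the remaining 5 nonzero classes.

2, 6, 7, 8, 10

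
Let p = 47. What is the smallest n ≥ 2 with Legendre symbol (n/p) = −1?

(2/47) = +1, so 2 is a residue.
(3/47) = +1, so 3 is a residue.
(4/47) = +1, so 4 is a residue.
(5/47) = −1, so 5 is the smallest positive non-residue mod 47.

5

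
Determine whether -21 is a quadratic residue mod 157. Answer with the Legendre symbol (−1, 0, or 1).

First reduce: -21 ≡ 136 (mod 157).
Pull out 2^3: since 157 ≡ 5 (mod 8), (2/157) = -1, so (2/157)^3 = -1.
Reciprocity: 17 ≡ 1 and 157 ≡ 1 (mod 4), so (17/157) = +(157/17).
Reduce top mod 17: now compute (4/17).
Pull out 2^2: since 17 ≡ 1 (mod 8), (2/17) = +1, so (2/17)^2 = +1.
Reached (1/17) = 1. Collecting the sign flips along the way, the symbol is -1.

-1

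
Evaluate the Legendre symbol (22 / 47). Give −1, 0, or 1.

-1

Pull out 2: since 47 ≡ 7 (mod 8), (2/47) = +1.
Reciprocity: 11 ≡ 3 and 47 ≡ 3 (mod 4), so (11/47) = −(47/11).
Reduce top mod 11: now compute (3/11).
Reciprocity: 3 ≡ 3 and 11 ≡ 3 (mod 4), so (3/11) = −(11/3).
Reduce top mod 3: now compute (2/3).
Pull out 2: since 3 ≡ 3 (mod 8), (2/3) = -1.
Reached (1/3) = 1. Collecting the sign flips along the way, the symbol is -1.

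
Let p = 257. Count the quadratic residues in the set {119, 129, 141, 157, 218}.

(119/257) = -1 → non-residue.
(129/257) = +1 → QR.
(141/257) = +1 → QR.
(157/257) = +1 → QR.
(218/257) = -1 → non-residue.
Total quadratic residues among the 5: 3.

3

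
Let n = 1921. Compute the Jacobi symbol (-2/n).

First reduce: -2 ≡ 1919 (mod 1921).
Reciprocity: 1919 ≡ 3 and 1921 ≡ 1 (mod 4), so (1919/1921) = +(1921/1919).
Reduce top mod 1919: now compute (2/1919).
Pull out 2: since 1919 ≡ 7 (mod 8), (2/1919) = +1.
Reached (1/1919) = 1. Collecting the sign flips along the way, the symbol is +1.

1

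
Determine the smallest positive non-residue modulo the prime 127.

(2/127) = +1, so 2 is a residue.
(3/127) = −1, so 3 is the smallest positive non-residue mod 127.

3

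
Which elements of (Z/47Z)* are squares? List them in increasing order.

Square k = 1,…,23 (k and 47−k give the same square):
1²=1, 2²=4, 3²=9, 4²=16, 5²=25, 6²=36, 7²≡2, 8²≡17, 9²≡34, 10²≡6, 11²≡27, 12²≡3, 13²≡28, 14²≡8, 15²≡37, 16²≡21, 17²≡7, 18²≡42, 19²≡32, 20²≡24, 21²≡18, 22²≡14, 23²≡12 (mod 47).
So the quadratic residues mod 47 are {1, 2, 3, 4, 6, 7, 8, 9, 12, 14, 16, 17, 18, 21, 24, 25, 27, 28, 32, 34, 36, 37, 42}.

1, 2, 3, 4, 6, 7, 8, 9, 12, 14, 16, 17, 18, 21, 24, 25, 27, 28, 32, 34, 36, 37, 42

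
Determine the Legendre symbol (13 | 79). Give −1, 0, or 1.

1

Euler's criterion: (13/79) ≡ 13^39 (mod 79).
13^2 ≡ 11 (mod 79)
13^4 ≡ 42 (mod 79)
13^8 ≡ 26 (mod 79)
13^16 ≡ 44 (mod 79)
13^32 ≡ 40 (mod 79)
13^39 = 13^(32+4+2+1) ≡ 1 (mod 79).
Result is 1, so (13/79) = 1.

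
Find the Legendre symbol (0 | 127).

0

Top reduces to 0: gcd > 1, so the symbol is 0.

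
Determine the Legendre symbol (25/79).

1

Reciprocity: 25 ≡ 1 and 79 ≡ 3 (mod 4), so (25/79) = +(79/25).
Reduce top mod 25: now compute (4/25).
Pull out 2^2: since 25 ≡ 1 (mod 8), (2/25) = +1, so (2/25)^2 = +1.
Reached (1/25) = 1. Collecting the sign flips along the way, the symbol is +1.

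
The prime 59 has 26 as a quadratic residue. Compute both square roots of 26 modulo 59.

Since 59 ≡ 3 (mod 4), a square root of 26 is 26^((59+1)/4) = 26^15 mod 59.
Repeated squaring: 26^2≡27, 26^4≡21, 26^8≡28 (mod 59).
26^15 = 26^(8+4+2+1) ≡ 12 (mod 59).
Check: 12² = 144 ≡ 26 (mod 59). The two roots are 12 and 47.

12, 47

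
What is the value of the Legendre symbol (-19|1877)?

First reduce: -19 ≡ 1858 (mod 1877).
Pull out 2: since 1877 ≡ 5 (mod 8), (2/1877) = -1.
Reciprocity: 929 ≡ 1 and 1877 ≡ 1 (mod 4), so (929/1877) = +(1877/929).
Reduce top mod 929: now compute (19/929).
Reciprocity: 19 ≡ 3 and 929 ≡ 1 (mod 4), so (19/929) = +(929/19).
Reduce top mod 19: now compute (17/19).
Reciprocity: 17 ≡ 1 and 19 ≡ 3 (mod 4), so (17/19) = +(19/17).
Reduce top mod 17: now compute (2/17).
Pull out 2: since 17 ≡ 1 (mod 8), (2/17) = +1.
Reached (1/17) = 1. Collecting the sign flips along the way, the symbol is -1.

-1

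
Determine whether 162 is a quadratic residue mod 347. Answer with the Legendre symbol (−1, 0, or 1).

Euler's criterion: (162/347) ≡ 162^173 (mod 347).
162^2 ≡ 219 (mod 347)
162^4 ≡ 75 (mod 347)
162^8 ≡ 73 (mod 347)
162^16 ≡ 124 (mod 347)
162^32 ≡ 108 (mod 347)
162^64 ≡ 213 (mod 347)
162^128 ≡ 259 (mod 347)
162^173 = 162^(128+32+8+4+1) ≡ 346 (mod 347).
Result is 346 ≡ −1, so (162/347) = −1.

-1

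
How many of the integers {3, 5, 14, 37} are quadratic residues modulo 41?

(3/41) = -1 → non-residue.
(5/41) = +1 → QR.
(14/41) = -1 → non-residue.
(37/41) = +1 → QR.
Total quadratic residues among the 4: 2.

2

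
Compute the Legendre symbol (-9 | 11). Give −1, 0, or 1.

First reduce: -9 ≡ 2 (mod 11).
Pull out 2: since 11 ≡ 3 (mod 8), (2/11) = -1.
Reached (1/11) = 1. Collecting the sign flips along the way, the symbol is -1.

-1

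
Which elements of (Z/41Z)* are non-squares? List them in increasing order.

3 6 7 11 12 13 14 15 17 19 22 24 26 27 28 29 30 34 35 38

Square k = 1,…,20 (k and 41−k give the same square):
1²=1, 2²=4, 3²=9, 4²=16, 5²=25, 6²=36, 7²≡8, 8²≡23, 9²≡40, 10²≡18, 11²≡39, 12²≡21, 13²≡5, 14²≡32, 15²≡20, 16²≡10, 17²≡2, 18²≡37, 19²≡33, 20²≡31 (mod 41).
The residues are {1, 2, 4, 5, 8, 9, 10, 16, 18, 20, 21, 23, 25, 31, 32, 33, 36, 37, 39, 40}; the non-residues are the remaining 20 nonzero classes.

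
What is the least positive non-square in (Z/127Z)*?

3

(2/127) = +1, so 2 is a residue.
(3/127) = −1, so 3 is the smallest positive non-residue mod 127.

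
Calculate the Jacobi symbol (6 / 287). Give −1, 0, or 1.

Pull out 2: since 287 ≡ 7 (mod 8), (2/287) = +1.
Reciprocity: 3 ≡ 3 and 287 ≡ 3 (mod 4), so (3/287) = −(287/3).
Reduce top mod 3: now compute (2/3).
Pull out 2: since 3 ≡ 3 (mod 8), (2/3) = -1.
Reached (1/3) = 1. Collecting the sign flips along the way, the symbol is +1.

1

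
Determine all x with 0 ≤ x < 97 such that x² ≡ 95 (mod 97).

17, 80

97 ≡ 1 (mod 4), so we find a root by search.
Trying successive values, 17² = 289 ≡ 95 (mod 97). The other root is 97 − 17 = 80.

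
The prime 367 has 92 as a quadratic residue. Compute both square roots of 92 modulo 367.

183, 184

Since 367 ≡ 3 (mod 4), a square root of 92 is 92^((367+1)/4) = 92^92 mod 367.
Repeated squaring: 92^2≡23, 92^4≡162, 92^8≡187, 92^16≡104, 92^32≡173, 92^64≡202 (mod 367).
92^92 = 92^(64+16+8+4) ≡ 184 (mod 367).
Check: 184² = 33856 ≡ 92 (mod 367). The two roots are 183 and 184.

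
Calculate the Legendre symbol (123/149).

1

Reciprocity: 123 ≡ 3 and 149 ≡ 1 (mod 4), so (123/149) = +(149/123).
Reduce top mod 123: now compute (26/123).
Pull out 2: since 123 ≡ 3 (mod 8), (2/123) = -1.
Reciprocity: 13 ≡ 1 and 123 ≡ 3 (mod 4), so (13/123) = +(123/13).
Reduce top mod 13: now compute (6/13).
Pull out 2: since 13 ≡ 5 (mod 8), (2/13) = -1.
Reciprocity: 3 ≡ 3 and 13 ≡ 1 (mod 4), so (3/13) = +(13/3).
Reduce top mod 3: now compute (1/3).
Reached (1/3) = 1. Collecting the sign flips along the way, the symbol is +1.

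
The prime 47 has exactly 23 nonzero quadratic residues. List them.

Square k = 1,…,23 (k and 47−k give the same square):
1²=1, 2²=4, 3²=9, 4²=16, 5²=25, 6²=36, 7²≡2, 8²≡17, 9²≡34, 10²≡6, 11²≡27, 12²≡3, 13²≡28, 14²≡8, 15²≡37, 16²≡21, 17²≡7, 18²≡42, 19²≡32, 20²≡24, 21²≡18, 22²≡14, 23²≡12 (mod 47).
So the quadratic residues mod 47 are {1, 2, 3, 4, 6, 7, 8, 9, 12, 14, 16, 17, 18, 21, 24, 25, 27, 28, 32, 34, 36, 37, 42}.

1 2 3 4 6 7 8 9 12 14 16 17 18 21 24 25 27 28 32 34 36 37 42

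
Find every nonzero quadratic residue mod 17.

1,2,4,8,9,13,15,16

Square k = 1,…,8 (k and 17−k give the same square):
1²=1, 2²=4, 3²=9, 4²=16, 5²≡8, 6²≡2, 7²≡15, 8²≡13 (mod 17).
So the quadratic residues mod 17 are {1, 2, 4, 8, 9, 13, 15, 16}.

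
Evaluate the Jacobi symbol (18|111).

0

Pull out 2: since 111 ≡ 7 (mod 8), (2/111) = +1.
Reciprocity: 9 ≡ 1 and 111 ≡ 3 (mod 4), so (9/111) = +(111/9).
Reduce top mod 9: now compute (3/9).
Reciprocity: 3 ≡ 3 and 9 ≡ 1 (mod 4), so (3/9) = +(9/3).
Reduce top mod 3: now compute (0/3).
Top reduces to 0: gcd > 1, so the symbol is 0.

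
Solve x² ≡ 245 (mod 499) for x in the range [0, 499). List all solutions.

149, 350

Since 499 ≡ 3 (mod 4), a square root of 245 is 245^((499+1)/4) = 245^125 mod 499.
Repeated squaring: 245^2≡145, 245^4≡67, 245^8≡497, 245^16≡4, 245^32≡16, 245^64≡256 (mod 499).
245^125 = 245^(64+32+16+8+4+1) ≡ 350 (mod 499).
Check: 350² = 122500 ≡ 245 (mod 499). The two roots are 149 and 350.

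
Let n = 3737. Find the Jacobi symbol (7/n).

-1

Reciprocity: 7 ≡ 3 and 3737 ≡ 1 (mod 4), so (7/3737) = +(3737/7).
Reduce top mod 7: now compute (6/7).
Pull out 2: since 7 ≡ 7 (mod 8), (2/7) = +1.
Reciprocity: 3 ≡ 3 and 7 ≡ 3 (mod 4), so (3/7) = −(7/3).
Reduce top mod 3: now compute (1/3).
Reached (1/3) = 1. Collecting the sign flips along the way, the symbol is -1.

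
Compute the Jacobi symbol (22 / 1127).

-1

Pull out 2: since 1127 ≡ 7 (mod 8), (2/1127) = +1.
Reciprocity: 11 ≡ 3 and 1127 ≡ 3 (mod 4), so (11/1127) = −(1127/11).
Reduce top mod 11: now compute (5/11).
Reciprocity: 5 ≡ 1 and 11 ≡ 3 (mod 4), so (5/11) = +(11/5).
Reduce top mod 5: now compute (1/5).
Reached (1/5) = 1. Collecting the sign flips along the way, the symbol is -1.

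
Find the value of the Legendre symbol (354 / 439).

Euler's criterion: (354/439) ≡ 354^219 (mod 439).
354^2 ≡ 201 (mod 439)
354^4 ≡ 13 (mod 439)
354^8 ≡ 169 (mod 439)
354^16 ≡ 26 (mod 439)
354^32 ≡ 237 (mod 439)
354^64 ≡ 416 (mod 439)
354^128 ≡ 90 (mod 439)
354^219 = 354^(128+64+16+8+2+1) ≡ 1 (mod 439).
Result is 1, so (354/439) = 1.

1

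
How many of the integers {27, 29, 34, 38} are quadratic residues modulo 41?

(27/41) = -1 → non-residue.
(29/41) = -1 → non-residue.
(34/41) = -1 → non-residue.
(38/41) = -1 → non-residue.
Total quadratic residues among the 4: 0.

0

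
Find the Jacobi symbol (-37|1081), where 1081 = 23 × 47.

-1

First reduce: -37 ≡ 1044 (mod 1081).
Pull out 2^2: since 1081 ≡ 1 (mod 8), (2/1081) = +1, so (2/1081)^2 = +1.
Reciprocity: 261 ≡ 1 and 1081 ≡ 1 (mod 4), so (261/1081) = +(1081/261).
Reduce top mod 261: now compute (37/261).
Reciprocity: 37 ≡ 1 and 261 ≡ 1 (mod 4), so (37/261) = +(261/37).
Reduce top mod 37: now compute (2/37).
Pull out 2: since 37 ≡ 5 (mod 8), (2/37) = -1.
Reached (1/37) = 1. Collecting the sign flips along the way, the symbol is -1.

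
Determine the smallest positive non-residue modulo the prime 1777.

(2/1777) = +1, so 2 is a residue.
(3/1777) = +1, so 3 is a residue.
(4/1777) = +1, so 4 is a residue.
(5/1777) = −1, so 5 is the smallest positive non-residue mod 1777.

5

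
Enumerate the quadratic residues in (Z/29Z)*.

1, 4, 5, 6, 7, 9, 13, 16, 20, 22, 23, 24, 25, 28

Square k = 1,…,14 (k and 29−k give the same square):
1²=1, 2²=4, 3²=9, 4²=16, 5²=25, 6²≡7, 7²≡20, 8²≡6, 9²≡23, 10²≡13, 11²≡5, 12²≡28, 13²≡24, 14²≡22 (mod 29).
So the quadratic residues mod 29 are {1, 4, 5, 6, 7, 9, 13, 16, 20, 22, 23, 24, 25, 28}.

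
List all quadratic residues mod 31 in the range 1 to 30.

1,2,4,5,7,8,9,10,14,16,18,19,20,25,28

Square k = 1,…,15 (k and 31−k give the same square):
1²=1, 2²=4, 3²=9, 4²=16, 5²=25, 6²≡5, 7²≡18, 8²≡2, 9²≡19, 10²≡7, 11²≡28, 12²≡20, 13²≡14, 14²≡10, 15²≡8 (mod 31).
So the quadratic residues mod 31 are {1, 2, 4, 5, 7, 8, 9, 10, 14, 16, 18, 19, 20, 25, 28}.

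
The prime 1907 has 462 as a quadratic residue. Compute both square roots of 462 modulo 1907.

Since 1907 ≡ 3 (mod 4), a square root of 462 is 462^((1907+1)/4) = 462^477 mod 1907.
Repeated squaring: 462^2≡1767, 462^4≡530, 462^8≡571, 462^16≡1851, 462^32≡1229, 462^64≡97, 462^128≡1781, 462^256≡620 (mod 1907).
462^477 = 462^(256+128+64+16+8+4+1) ≡ 910 (mod 1907).
Check: 910² = 828100 ≡ 462 (mod 1907). The two roots are 910 and 997.

910, 997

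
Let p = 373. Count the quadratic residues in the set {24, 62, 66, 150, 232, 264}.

(24/373) = -1 → non-residue.
(62/373) = -1 → non-residue.
(66/373) = +1 → QR.
(150/373) = -1 → non-residue.
(232/373) = -1 → non-residue.
(264/373) = +1 → QR.
Total quadratic residues among the 6: 2.

2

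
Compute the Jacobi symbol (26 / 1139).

Pull out 2: since 1139 ≡ 3 (mod 8), (2/1139) = -1.
Reciprocity: 13 ≡ 1 and 1139 ≡ 3 (mod 4), so (13/1139) = +(1139/13).
Reduce top mod 13: now compute (8/13).
Pull out 2^3: since 13 ≡ 5 (mod 8), (2/13) = -1, so (2/13)^3 = -1.
Reached (1/13) = 1. Collecting the sign flips along the way, the symbol is +1.

1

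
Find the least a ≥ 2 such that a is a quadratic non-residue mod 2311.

3

(2/2311) = +1, so 2 is a residue.
(3/2311) = −1, so 3 is the smallest positive non-residue mod 2311.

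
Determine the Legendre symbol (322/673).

Pull out 2: since 673 ≡ 1 (mod 8), (2/673) = +1.
Reciprocity: 161 ≡ 1 and 673 ≡ 1 (mod 4), so (161/673) = +(673/161).
Reduce top mod 161: now compute (29/161).
Reciprocity: 29 ≡ 1 and 161 ≡ 1 (mod 4), so (29/161) = +(161/29).
Reduce top mod 29: now compute (16/29).
Pull out 2^4: since 29 ≡ 5 (mod 8), (2/29) = -1, so (2/29)^4 = +1.
Reached (1/29) = 1. Collecting the sign flips along the way, the symbol is +1.

1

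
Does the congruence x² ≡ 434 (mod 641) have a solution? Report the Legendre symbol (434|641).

-1

Pull out 2: since 641 ≡ 1 (mod 8), (2/641) = +1.
Reciprocity: 217 ≡ 1 and 641 ≡ 1 (mod 4), so (217/641) = +(641/217).
Reduce top mod 217: now compute (207/217).
Reciprocity: 207 ≡ 3 and 217 ≡ 1 (mod 4), so (207/217) = +(217/207).
Reduce top mod 207: now compute (10/207).
Pull out 2: since 207 ≡ 7 (mod 8), (2/207) = +1.
Reciprocity: 5 ≡ 1 and 207 ≡ 3 (mod 4), so (5/207) = +(207/5).
Reduce top mod 5: now compute (2/5).
Pull out 2: since 5 ≡ 5 (mod 8), (2/5) = -1.
Reached (1/5) = 1. Collecting the sign flips along the way, the symbol is -1.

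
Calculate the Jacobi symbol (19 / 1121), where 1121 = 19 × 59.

Reciprocity: 19 ≡ 3 and 1121 ≡ 1 (mod 4), so (19/1121) = +(1121/19).
Reduce top mod 19: now compute (0/19).
Top reduces to 0: gcd > 1, so the symbol is 0.

0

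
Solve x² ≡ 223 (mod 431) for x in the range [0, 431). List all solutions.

Since 431 ≡ 3 (mod 4), a square root of 223 is 223^((431+1)/4) = 223^108 mod 431.
Repeated squaring: 223^2≡164, 223^4≡174, 223^8≡106, 223^16≡30, 223^32≡38, 223^64≡151 (mod 431).
223^108 = 223^(64+32+8+4) ≡ 53 (mod 431).
Check: 53² = 2809 ≡ 223 (mod 431). The two roots are 53 and 378.

53, 378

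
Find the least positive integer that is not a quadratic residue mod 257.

(2/257) = +1, so 2 is a residue.
(3/257) = −1, so 3 is the smallest positive non-residue mod 257.

3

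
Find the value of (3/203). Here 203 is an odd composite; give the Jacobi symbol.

Reciprocity: 3 ≡ 3 and 203 ≡ 3 (mod 4), so (3/203) = −(203/3).
Reduce top mod 3: now compute (2/3).
Pull out 2: since 3 ≡ 3 (mod 8), (2/3) = -1.
Reached (1/3) = 1. Collecting the sign flips along the way, the symbol is +1.

1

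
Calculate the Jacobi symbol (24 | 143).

Pull out 2^3: since 143 ≡ 7 (mod 8), (2/143) = +1, so (2/143)^3 = +1.
Reciprocity: 3 ≡ 3 and 143 ≡ 3 (mod 4), so (3/143) = −(143/3).
Reduce top mod 3: now compute (2/3).
Pull out 2: since 3 ≡ 3 (mod 8), (2/3) = -1.
Reached (1/3) = 1. Collecting the sign flips along the way, the symbol is +1.

1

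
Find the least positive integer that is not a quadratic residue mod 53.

(2/53) = −1, so 2 is the smallest positive non-residue mod 53.

2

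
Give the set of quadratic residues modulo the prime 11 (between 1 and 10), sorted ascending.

Square k = 1,…,5 (k and 11−k give the same square):
1²=1, 2²=4, 3²=9, 4²≡5, 5²≡3 (mod 11).
So the quadratic residues mod 11 are {1, 3, 4, 5, 9}.

1, 3, 4, 5, 9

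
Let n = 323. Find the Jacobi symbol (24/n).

Pull out 2^3: since 323 ≡ 3 (mod 8), (2/323) = -1, so (2/323)^3 = -1.
Reciprocity: 3 ≡ 3 and 323 ≡ 3 (mod 4), so (3/323) = −(323/3).
Reduce top mod 3: now compute (2/3).
Pull out 2: since 3 ≡ 3 (mod 8), (2/3) = -1.
Reached (1/3) = 1. Collecting the sign flips along the way, the symbol is -1.

-1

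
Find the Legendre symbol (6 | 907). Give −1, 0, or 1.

Pull out 2: since 907 ≡ 3 (mod 8), (2/907) = -1.
Reciprocity: 3 ≡ 3 and 907 ≡ 3 (mod 4), so (3/907) = −(907/3).
Reduce top mod 3: now compute (1/3).
Reached (1/3) = 1. Collecting the sign flips along the way, the symbol is +1.

1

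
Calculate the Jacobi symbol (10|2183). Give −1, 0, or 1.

Pull out 2: since 2183 ≡ 7 (mod 8), (2/2183) = +1.
Reciprocity: 5 ≡ 1 and 2183 ≡ 3 (mod 4), so (5/2183) = +(2183/5).
Reduce top mod 5: now compute (3/5).
Reciprocity: 3 ≡ 3 and 5 ≡ 1 (mod 4), so (3/5) = +(5/3).
Reduce top mod 3: now compute (2/3).
Pull out 2: since 3 ≡ 3 (mod 8), (2/3) = -1.
Reached (1/3) = 1. Collecting the sign flips along the way, the symbol is -1.

-1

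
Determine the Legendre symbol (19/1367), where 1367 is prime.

1

Reciprocity: 19 ≡ 3 and 1367 ≡ 3 (mod 4), so (19/1367) = −(1367/19).
Reduce top mod 19: now compute (18/19).
Pull out 2: since 19 ≡ 3 (mod 8), (2/19) = -1.
Reciprocity: 9 ≡ 1 and 19 ≡ 3 (mod 4), so (9/19) = +(19/9).
Reduce top mod 9: now compute (1/9).
Reached (1/9) = 1. Collecting the sign flips along the way, the symbol is +1.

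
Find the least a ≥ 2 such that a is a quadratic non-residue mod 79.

(2/79) = +1, so 2 is a residue.
(3/79) = −1, so 3 is the smallest positive non-residue mod 79.

3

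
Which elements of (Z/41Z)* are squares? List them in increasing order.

1, 2, 4, 5, 8, 9, 10, 16, 18, 20, 21, 23, 25, 31, 32, 33, 36, 37, 39, 40

Square k = 1,…,20 (k and 41−k give the same square):
1²=1, 2²=4, 3²=9, 4²=16, 5²=25, 6²=36, 7²≡8, 8²≡23, 9²≡40, 10²≡18, 11²≡39, 12²≡21, 13²≡5, 14²≡32, 15²≡20, 16²≡10, 17²≡2, 18²≡37, 19²≡33, 20²≡31 (mod 41).
So the quadratic residues mod 41 are {1, 2, 4, 5, 8, 9, 10, 16, 18, 20, 21, 23, 25, 31, 32, 33, 36, 37, 39, 40}.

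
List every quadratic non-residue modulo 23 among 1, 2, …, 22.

Square k = 1,…,11 (k and 23−k give the same square):
1²=1, 2²=4, 3²=9, 4²=16, 5²≡2, 6²≡13, 7²≡3, 8²≡18, 9²≡12, 10²≡8, 11²≡6 (mod 23).
The residues are {1, 2, 3, 4, 6, 8, 9, 12, 13, 16, 18}; the non-residues are the remaining 11 nonzero classes.

5,7,10,11,14,15,17,19,20,21,22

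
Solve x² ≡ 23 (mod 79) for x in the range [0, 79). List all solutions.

Since 79 ≡ 3 (mod 4), a square root of 23 is 23^((79+1)/4) = 23^20 mod 79.
Repeated squaring: 23^2≡55, 23^4≡23, 23^8≡55, 23^16≡23 (mod 79).
23^20 = 23^(16+4) ≡ 55 (mod 79).
Check: 55² = 3025 ≡ 23 (mod 79). The two roots are 24 and 55.

24, 55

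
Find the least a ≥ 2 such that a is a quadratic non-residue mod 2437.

(2/2437) = −1, so 2 is the smallest positive non-residue mod 2437.

2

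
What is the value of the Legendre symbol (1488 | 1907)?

Pull out 2^4: since 1907 ≡ 3 (mod 8), (2/1907) = -1, so (2/1907)^4 = +1.
Reciprocity: 93 ≡ 1 and 1907 ≡ 3 (mod 4), so (93/1907) = +(1907/93).
Reduce top mod 93: now compute (47/93).
Reciprocity: 47 ≡ 3 and 93 ≡ 1 (mod 4), so (47/93) = +(93/47).
Reduce top mod 47: now compute (46/47).
Pull out 2: since 47 ≡ 7 (mod 8), (2/47) = +1.
Reciprocity: 23 ≡ 3 and 47 ≡ 3 (mod 4), so (23/47) = −(47/23).
Reduce top mod 23: now compute (1/23).
Reached (1/23) = 1. Collecting the sign flips along the way, the symbol is -1.

-1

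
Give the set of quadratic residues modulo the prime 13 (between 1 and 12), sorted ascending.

1,3,4,9,10,12

Square k = 1,…,6 (k and 13−k give the same square):
1²=1, 2²=4, 3²=9, 4²≡3, 5²≡12, 6²≡10 (mod 13).
So the quadratic residues mod 13 are {1, 3, 4, 9, 10, 12}.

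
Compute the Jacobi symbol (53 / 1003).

Reciprocity: 53 ≡ 1 and 1003 ≡ 3 (mod 4), so (53/1003) = +(1003/53).
Reduce top mod 53: now compute (49/53).
Reciprocity: 49 ≡ 1 and 53 ≡ 1 (mod 4), so (49/53) = +(53/49).
Reduce top mod 49: now compute (4/49).
Pull out 2^2: since 49 ≡ 1 (mod 8), (2/49) = +1, so (2/49)^2 = +1.
Reached (1/49) = 1. Collecting the sign flips along the way, the symbol is +1.

1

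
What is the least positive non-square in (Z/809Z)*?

3

(2/809) = +1, so 2 is a residue.
(3/809) = −1, so 3 is the smallest positive non-residue mod 809.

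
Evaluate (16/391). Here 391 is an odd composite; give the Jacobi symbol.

Pull out 2^4: since 391 ≡ 7 (mod 8), (2/391) = +1, so (2/391)^4 = +1.
Reached (1/391) = 1. Collecting the sign flips along the way, the symbol is +1.

1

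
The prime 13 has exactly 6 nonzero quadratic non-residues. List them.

Square k = 1,…,6 (k and 13−k give the same square):
1²=1, 2²=4, 3²=9, 4²≡3, 5²≡12, 6²≡10 (mod 13).
The residues are {1, 3, 4, 9, 10, 12}; the non-residues are the remaining 6 nonzero classes.

2,5,6,7,8,11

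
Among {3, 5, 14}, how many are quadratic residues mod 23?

1

(3/23) = +1 → QR.
(5/23) = -1 → non-residue.
(14/23) = -1 → non-residue.
Total quadratic residues among the 3: 1.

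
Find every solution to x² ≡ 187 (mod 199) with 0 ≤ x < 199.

Since 199 ≡ 3 (mod 4), a square root of 187 is 187^((199+1)/4) = 187^50 mod 199.
Repeated squaring: 187^2≡144, 187^4≡40, 187^8≡8, 187^16≡64, 187^32≡116 (mod 199).
187^50 = 187^(32+16+2) ≡ 28 (mod 199).
Check: 28² = 784 ≡ 187 (mod 199). The two roots are 28 and 171.

28, 171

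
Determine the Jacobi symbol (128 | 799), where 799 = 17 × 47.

Pull out 2^7: since 799 ≡ 7 (mod 8), (2/799) = +1, so (2/799)^7 = +1.
Reached (1/799) = 1. Collecting the sign flips along the way, the symbol is +1.

1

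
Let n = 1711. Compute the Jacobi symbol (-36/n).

First reduce: -36 ≡ 1675 (mod 1711).
Reciprocity: 1675 ≡ 3 and 1711 ≡ 3 (mod 4), so (1675/1711) = −(1711/1675).
Reduce top mod 1675: now compute (36/1675).
Pull out 2^2: since 1675 ≡ 3 (mod 8), (2/1675) = -1, so (2/1675)^2 = +1.
Reciprocity: 9 ≡ 1 and 1675 ≡ 3 (mod 4), so (9/1675) = +(1675/9).
Reduce top mod 9: now compute (1/9).
Reached (1/9) = 1. Collecting the sign flips along the way, the symbol is -1.

-1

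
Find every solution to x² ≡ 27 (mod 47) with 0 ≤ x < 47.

11, 36

Since 47 ≡ 3 (mod 4), a square root of 27 is 27^((47+1)/4) = 27^12 mod 47.
Repeated squaring: 27^2≡24, 27^4≡12, 27^8≡3 (mod 47).
27^12 = 27^(8+4) ≡ 36 (mod 47).
Check: 36² = 1296 ≡ 27 (mod 47). The two roots are 11 and 36.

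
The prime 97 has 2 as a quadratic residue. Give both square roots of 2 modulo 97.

14, 83

97 ≡ 1 (mod 4), so we find a root by search.
Trying successive values, 14² = 196 ≡ 2 (mod 97). The other root is 97 − 14 = 83.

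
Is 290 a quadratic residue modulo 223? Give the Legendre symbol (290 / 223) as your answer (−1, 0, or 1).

First reduce: 290 ≡ 67 (mod 223).
Reciprocity: 67 ≡ 3 and 223 ≡ 3 (mod 4), so (67/223) = −(223/67).
Reduce top mod 67: now compute (22/67).
Pull out 2: since 67 ≡ 3 (mod 8), (2/67) = -1.
Reciprocity: 11 ≡ 3 and 67 ≡ 3 (mod 4), so (11/67) = −(67/11).
Reduce top mod 11: now compute (1/11).
Reached (1/11) = 1. Collecting the sign flips along the way, the symbol is -1.

-1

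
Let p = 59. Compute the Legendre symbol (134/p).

First reduce: 134 ≡ 16 (mod 59).
Pull out 2^4: since 59 ≡ 3 (mod 8), (2/59) = -1, so (2/59)^4 = +1.
Reached (1/59) = 1. Collecting the sign flips along the way, the symbol is +1.

1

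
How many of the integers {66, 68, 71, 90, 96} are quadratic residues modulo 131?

(66/131) = -1 → non-residue.
(68/131) = -1 → non-residue.
(71/131) = -1 → non-residue.
(90/131) = -1 → non-residue.
(96/131) = -1 → non-residue.
Total quadratic residues among the 5: 0.

0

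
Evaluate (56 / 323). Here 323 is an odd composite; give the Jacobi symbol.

Pull out 2^3: since 323 ≡ 3 (mod 8), (2/323) = -1, so (2/323)^3 = -1.
Reciprocity: 7 ≡ 3 and 323 ≡ 3 (mod 4), so (7/323) = −(323/7).
Reduce top mod 7: now compute (1/7).
Reached (1/7) = 1. Collecting the sign flips along the way, the symbol is +1.

1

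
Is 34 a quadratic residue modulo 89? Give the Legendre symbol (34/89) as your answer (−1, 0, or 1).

Euler's criterion: (34/89) ≡ 34^44 (mod 89).
34^2 ≡ 88 (mod 89)
34^4 ≡ 1 (mod 89)
34^8 ≡ 1 (mod 89)
34^16 ≡ 1 (mod 89)
34^32 ≡ 1 (mod 89)
34^44 = 34^(32+8+4) ≡ 1 (mod 89).
Result is 1, so (34/89) = 1.

1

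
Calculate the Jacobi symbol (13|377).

Reciprocity: 13 ≡ 1 and 377 ≡ 1 (mod 4), so (13/377) = +(377/13).
Reduce top mod 13: now compute (0/13).
Top reduces to 0: gcd > 1, so the symbol is 0.

0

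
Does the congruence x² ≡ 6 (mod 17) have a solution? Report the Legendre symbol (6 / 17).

-1

Pull out 2: since 17 ≡ 1 (mod 8), (2/17) = +1.
Reciprocity: 3 ≡ 3 and 17 ≡ 1 (mod 4), so (3/17) = +(17/3).
Reduce top mod 3: now compute (2/3).
Pull out 2: since 3 ≡ 3 (mod 8), (2/3) = -1.
Reached (1/3) = 1. Collecting the sign flips along the way, the symbol is -1.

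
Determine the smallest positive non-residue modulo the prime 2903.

5

(2/2903) = +1, so 2 is a residue.
(3/2903) = +1, so 3 is a residue.
(4/2903) = +1, so 4 is a residue.
(5/2903) = −1, so 5 is the smallest positive non-residue mod 2903.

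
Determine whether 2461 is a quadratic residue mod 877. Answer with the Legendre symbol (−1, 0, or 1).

-1

First reduce: 2461 ≡ 707 (mod 877).
Reciprocity: 707 ≡ 3 and 877 ≡ 1 (mod 4), so (707/877) = +(877/707).
Reduce top mod 707: now compute (170/707).
Pull out 2: since 707 ≡ 3 (mod 8), (2/707) = -1.
Reciprocity: 85 ≡ 1 and 707 ≡ 3 (mod 4), so (85/707) = +(707/85).
Reduce top mod 85: now compute (27/85).
Reciprocity: 27 ≡ 3 and 85 ≡ 1 (mod 4), so (27/85) = +(85/27).
Reduce top mod 27: now compute (4/27).
Pull out 2^2: since 27 ≡ 3 (mod 8), (2/27) = -1, so (2/27)^2 = +1.
Reached (1/27) = 1. Collecting the sign flips along the way, the symbol is -1.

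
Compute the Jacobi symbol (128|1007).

Pull out 2^7: since 1007 ≡ 7 (mod 8), (2/1007) = +1, so (2/1007)^7 = +1.
Reached (1/1007) = 1. Collecting the sign flips along the way, the symbol is +1.

1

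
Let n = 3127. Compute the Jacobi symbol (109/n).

1

Reciprocity: 109 ≡ 1 and 3127 ≡ 3 (mod 4), so (109/3127) = +(3127/109).
Reduce top mod 109: now compute (75/109).
Reciprocity: 75 ≡ 3 and 109 ≡ 1 (mod 4), so (75/109) = +(109/75).
Reduce top mod 75: now compute (34/75).
Pull out 2: since 75 ≡ 3 (mod 8), (2/75) = -1.
Reciprocity: 17 ≡ 1 and 75 ≡ 3 (mod 4), so (17/75) = +(75/17).
Reduce top mod 17: now compute (7/17).
Reciprocity: 7 ≡ 3 and 17 ≡ 1 (mod 4), so (7/17) = +(17/7).
Reduce top mod 7: now compute (3/7).
Reciprocity: 3 ≡ 3 and 7 ≡ 3 (mod 4), so (3/7) = −(7/3).
Reduce top mod 3: now compute (1/3).
Reached (1/3) = 1. Collecting the sign flips along the way, the symbol is +1.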